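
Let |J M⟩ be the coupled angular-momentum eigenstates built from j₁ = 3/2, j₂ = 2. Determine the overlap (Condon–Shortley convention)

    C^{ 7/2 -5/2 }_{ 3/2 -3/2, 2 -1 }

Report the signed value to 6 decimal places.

√[8·0!3!4!/8! · 0!3!1!3!1!6!] = √(5184/7)
  +(−1)^0/∏(0,0,3,1,0,3)! = 1/36  (running 1/36)
⟨..|..⟩ = √(5184/7)·(1/36) = +0.755929

+0.755929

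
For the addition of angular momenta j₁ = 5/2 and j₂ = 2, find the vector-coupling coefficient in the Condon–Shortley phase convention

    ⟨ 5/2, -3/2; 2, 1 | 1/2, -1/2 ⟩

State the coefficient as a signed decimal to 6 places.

j₁+j₂−J=4  J+j₁−j₂=1  J−j₁+j₂=0  j₁+j₂+J+1=6
(j₁±m₁, j₂±m₂, J±M) = (1,4,3,1,0,1)
P² = 48/5
sum k=3..3:
  [3] −1/6 = -1/6
S = -1/6
C² = P²·S² = 4/15 ; C = -0.516398

-0.516398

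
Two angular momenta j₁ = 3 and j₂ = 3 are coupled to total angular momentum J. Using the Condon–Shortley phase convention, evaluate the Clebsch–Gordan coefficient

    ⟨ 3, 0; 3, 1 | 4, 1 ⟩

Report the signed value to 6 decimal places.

√[9·2!4!4!/11! · 3!3!4!2!5!3!] = √(124416/385)
  +(−1)^0/∏(0,2,3,4,1,0)! = 1/288  (running 1/288)
  +(−1)^1/∏(1,1,2,3,2,1)! = -1/24  (running -11/288)
  +(−1)^2/∏(2,0,1,2,3,2)! = 1/48  (running -5/288)
⟨..|..⟩ = √(124416/385)·(-5/288) = -0.312094

-0.312094  (= −√(15/154))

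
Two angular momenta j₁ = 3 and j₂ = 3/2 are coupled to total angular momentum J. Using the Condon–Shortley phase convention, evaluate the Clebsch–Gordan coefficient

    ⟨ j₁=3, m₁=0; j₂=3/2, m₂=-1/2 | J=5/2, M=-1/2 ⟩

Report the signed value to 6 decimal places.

triangle: 2!*4!*1!/8! = 48/40320
(j±m)!: 3!*3!*1!*2!*2!*3! = 864
prefactor² = (2J+1)*Δ*N² = 216/35
  k=0: +1/(0!*2!*3!*1!*1!*0!) = 1/12
  k=1: −1/(1!*1!*2!*0!*2!*1!) = -1/4
Σ = -1/6  ⇒  CG² = 216/35*(-1/6)² = 6/35
CG = −√(6/35) = -0.414039

−√(6/35) = -0.414039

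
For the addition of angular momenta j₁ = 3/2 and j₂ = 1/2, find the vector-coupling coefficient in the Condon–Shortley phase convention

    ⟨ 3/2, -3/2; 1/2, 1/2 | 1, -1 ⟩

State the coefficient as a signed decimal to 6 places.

−√(3/4) ≈ -0.866025

triangle: 1!*2!*0!/4! = 2/24
(j±m)!: 0!*3!*1!*0!*0!*2! = 12
prefactor² = (2J+1)*Δ*N² = 3
  k=1: −1/(1!*0!*2!*0!*0!*0!) = -1/2
Σ = -1/2  ⇒  CG² = 3*(-1/2)² = 3/4
CG = −√(3/4) = -0.866025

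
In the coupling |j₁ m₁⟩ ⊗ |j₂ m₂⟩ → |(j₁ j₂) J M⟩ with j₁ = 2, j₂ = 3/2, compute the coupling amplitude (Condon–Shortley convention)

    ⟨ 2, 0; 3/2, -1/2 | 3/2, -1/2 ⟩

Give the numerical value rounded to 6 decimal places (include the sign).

j₁+j₂−J=2  J+j₁−j₂=2  J−j₁+j₂=1  j₁+j₂+J+1=6
(j₁±m₁, j₂±m₂, J±M) = (2,2,1,2,1,2)
P² = 16/45
sum k=0..1:
  [0] +1/4 = 1/4
  [1] −1/1 = -1
S = -3/4
C² = P²·S² = 1/5 ; C = -0.447214

−√(1/5) = -0.447214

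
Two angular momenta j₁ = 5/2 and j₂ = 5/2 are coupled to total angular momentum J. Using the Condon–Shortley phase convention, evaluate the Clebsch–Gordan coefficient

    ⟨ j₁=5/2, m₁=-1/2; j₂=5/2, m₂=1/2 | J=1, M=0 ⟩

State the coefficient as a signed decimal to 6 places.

triangle: 4!*1!*1!/7! = 24/5040
(j±m)!: 2!*3!*3!*2!*1!*1! = 144
prefactor² = (2J+1)*Δ*N² = 72/35
  k=2: +1/(2!*2!*1!*1!*0!*0!) = 1/4
  k=3: −1/(3!*1!*0!*0!*1!*1!) = -1/6
Σ = 1/12  ⇒  CG² = 72/35*1/12² = 1/70
CG = +√(1/70) = +0.119523

+0.119523  (= +√(1/70))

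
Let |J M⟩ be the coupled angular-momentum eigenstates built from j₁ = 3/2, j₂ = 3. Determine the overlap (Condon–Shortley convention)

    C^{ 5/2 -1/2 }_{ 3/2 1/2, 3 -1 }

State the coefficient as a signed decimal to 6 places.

√[6·2!1!4!/8! · 2!1!2!4!2!3!] = √(288/35)
  +(−1)^0/∏(0,2,1,2,0,2)! = 1/8  (running 1/8)
  +(−1)^1/∏(1,1,0,1,1,3)! = -1/6  (running -1/24)
⟨..|..⟩ = √(288/35)·(-1/24) = -0.119523

-0.119523  (= −√(1/70))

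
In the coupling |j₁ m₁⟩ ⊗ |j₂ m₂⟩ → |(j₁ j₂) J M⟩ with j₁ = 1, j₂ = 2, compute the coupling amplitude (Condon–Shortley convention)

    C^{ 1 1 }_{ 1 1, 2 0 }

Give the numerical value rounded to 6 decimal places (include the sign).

j₁+j₂−J=2  J+j₁−j₂=0  J−j₁+j₂=2  j₁+j₂+J+1=5
(j₁±m₁, j₂±m₂, J±M) = (2,0,2,2,2,0)
P² = 8/5
sum k=0..0:
  [0] +1/4 = 1/4
S = 1/4
C² = P²·S² = 1/10 ; C = +0.316228

+0.316228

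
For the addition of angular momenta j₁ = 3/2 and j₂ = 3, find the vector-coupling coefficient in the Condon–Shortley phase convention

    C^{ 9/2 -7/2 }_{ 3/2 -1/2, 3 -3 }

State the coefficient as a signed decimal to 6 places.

j₁+j₂−J=0  J+j₁−j₂=3  J−j₁+j₂=6  j₁+j₂+J+1=10
(j₁±m₁, j₂±m₂, J±M) = (1,2,0,6,1,8)
P² = 691200
sum k=0..0:
  [0] +1/1440 = 1/1440
S = 1/1440
C² = P²·S² = 1/3 ; C = +0.577350

+√(1/3) ≈ +0.577350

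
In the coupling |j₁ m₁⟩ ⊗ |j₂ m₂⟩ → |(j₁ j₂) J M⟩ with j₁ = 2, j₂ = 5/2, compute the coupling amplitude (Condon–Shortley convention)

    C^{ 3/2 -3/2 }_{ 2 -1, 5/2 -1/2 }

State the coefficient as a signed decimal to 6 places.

+0.507093

triangle: 3!*1!*2!/7! = 12/5040
(j±m)!: 1!*3!*2!*3!*0!*3! = 432
prefactor² = (2J+1)*Δ*N² = 144/35
  k=2: +1/(2!*1!*1!*0!*0!*2!) = 1/4
Σ = 1/4  ⇒  CG² = 144/35*1/4² = 9/35
CG = +√(9/35) = +0.507093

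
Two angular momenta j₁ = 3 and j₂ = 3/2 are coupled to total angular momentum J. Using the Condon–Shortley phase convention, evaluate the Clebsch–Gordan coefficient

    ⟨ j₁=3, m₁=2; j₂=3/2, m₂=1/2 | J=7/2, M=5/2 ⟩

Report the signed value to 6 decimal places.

+√(1/7) ≈ +0.377964

j₁+j₂−J=1  J+j₁−j₂=5  J−j₁+j₂=2  j₁+j₂+J+1=9
(j₁±m₁, j₂±m₂, J±M) = (5,1,2,1,6,1)
P² = 6400/7
sum k=0..1:
  [0] +1/48 = 1/48
  [1] −1/120 = -1/120
S = 1/80
C² = P²·S² = 1/7 ; C = +0.377964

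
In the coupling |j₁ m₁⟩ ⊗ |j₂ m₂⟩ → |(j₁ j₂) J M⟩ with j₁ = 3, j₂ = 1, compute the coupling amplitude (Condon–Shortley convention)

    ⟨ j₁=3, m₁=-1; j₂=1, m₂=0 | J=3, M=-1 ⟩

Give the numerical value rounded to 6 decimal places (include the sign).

−√(1/12) ≈ -0.288675

√[7·1!5!1!/8! · 2!4!1!1!2!4!] = √(48)
  +(−1)^0/∏(0,1,4,1,1,0)! = 1/24  (running 1/24)
  +(−1)^1/∏(1,0,3,0,2,1)! = -1/12  (running -1/24)
⟨..|..⟩ = √(48)·(-1/24) = -0.288675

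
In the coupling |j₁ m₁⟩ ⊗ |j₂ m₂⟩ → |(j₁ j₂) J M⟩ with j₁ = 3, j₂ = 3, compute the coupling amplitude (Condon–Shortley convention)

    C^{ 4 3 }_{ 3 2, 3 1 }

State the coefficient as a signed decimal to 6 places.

-0.301511  (= −√(1/11))

√[9·2!4!4!/11! · 5!1!4!2!7!1!] = √(82944/11)
  +(−1)^0/∏(0,2,1,4,3,0)! = 1/288  (running 1/288)
  +(−1)^1/∏(1,1,0,3,4,1)! = -1/144  (running -1/288)
⟨..|..⟩ = √(82944/11)·(-1/288) = -0.301511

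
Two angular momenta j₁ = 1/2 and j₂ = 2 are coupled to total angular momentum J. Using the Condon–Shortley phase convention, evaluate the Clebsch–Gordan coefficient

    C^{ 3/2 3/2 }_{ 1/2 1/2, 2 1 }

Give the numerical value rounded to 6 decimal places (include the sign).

triangle: 1!×0!×3!/5! = 6/120
(j±m)!: 1!×0!×3!×1!×3!×0! = 36
prefactor² = (2J+1)×Δ×N² = 36/5
  k=0: +1/(0!×1!×0!×3!×0!×0!) = 1/6
Σ = 1/6  ⇒  CG² = 36/5×1/6² = 1/5
CG = +√(1/5) = +0.447214

+0.447214  (= +√(1/5))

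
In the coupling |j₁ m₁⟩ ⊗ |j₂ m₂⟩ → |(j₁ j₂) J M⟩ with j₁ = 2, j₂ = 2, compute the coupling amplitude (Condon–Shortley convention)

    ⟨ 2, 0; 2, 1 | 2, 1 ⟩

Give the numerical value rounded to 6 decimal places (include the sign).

√[5·2!2!2!/7! · 2!2!3!1!3!1!] = √(8/7)
  +(−1)^1/∏(1,1,1,2,1,0)! = -1/2  (running -1/2)
  +(−1)^2/∏(2,0,0,1,2,1)! = 1/4  (running -1/4)
⟨..|..⟩ = √(8/7)·(-1/4) = -0.267261

-0.267261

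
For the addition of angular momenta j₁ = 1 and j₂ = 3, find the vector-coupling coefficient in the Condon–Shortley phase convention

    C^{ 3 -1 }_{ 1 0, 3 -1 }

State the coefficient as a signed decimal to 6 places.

triangle: 1!*1!*5!/8! = 120/40320
(j±m)!: 1!*1!*2!*4!*2!*4! = 2304
prefactor² = (2J+1)*Δ*N² = 48
  k=0: +1/(0!*1!*1!*2!*0!*3!) = 1/12
  k=1: −1/(1!*0!*0!*1!*1!*4!) = -1/24
Σ = 1/24  ⇒  CG² = 48*1/24² = 1/12
CG = +√(1/12) = +0.288675

+√(1/12) ≈ +0.288675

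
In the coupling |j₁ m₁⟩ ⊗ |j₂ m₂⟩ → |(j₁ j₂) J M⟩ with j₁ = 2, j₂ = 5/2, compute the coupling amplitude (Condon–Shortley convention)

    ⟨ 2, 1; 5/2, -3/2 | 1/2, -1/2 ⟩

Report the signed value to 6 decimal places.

−√(4/15) ≈ -0.516398

j₁+j₂−J=4  J+j₁−j₂=0  J−j₁+j₂=1  j₁+j₂+J+1=6
(j₁±m₁, j₂±m₂, J±M) = (3,1,1,4,0,1)
P² = 48/5
sum k=1..1:
  [1] −1/6 = -1/6
S = -1/6
C² = P²·S² = 4/15 ; C = -0.516398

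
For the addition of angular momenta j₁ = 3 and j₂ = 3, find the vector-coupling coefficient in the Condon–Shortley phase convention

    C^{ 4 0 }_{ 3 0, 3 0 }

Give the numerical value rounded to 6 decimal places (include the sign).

j₁+j₂−J=2  J+j₁−j₂=4  J−j₁+j₂=4  j₁+j₂+J+1=11
(j₁±m₁, j₂±m₂, J±M) = (3,3,3,3,4,4)
P² = 373248/1925
sum k=0..2:
  [0] +1/72 = 1/72
  [1] −1/16 = -1/16
  [2] +1/72 = 1/72
S = -5/144
C² = P²·S² = 18/77 ; C = -0.483494

-0.483494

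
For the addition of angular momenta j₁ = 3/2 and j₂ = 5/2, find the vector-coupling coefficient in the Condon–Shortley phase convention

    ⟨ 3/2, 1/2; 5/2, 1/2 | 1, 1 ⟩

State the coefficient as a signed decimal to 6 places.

√[3·3!0!2!/6! · 2!1!3!2!2!0!] = √(12/5)
  +(−1)^1/∏(1,2,0,2,0,0)! = -1/4  (running -1/4)
⟨..|..⟩ = √(12/5)·(-1/4) = -0.387298

-0.387298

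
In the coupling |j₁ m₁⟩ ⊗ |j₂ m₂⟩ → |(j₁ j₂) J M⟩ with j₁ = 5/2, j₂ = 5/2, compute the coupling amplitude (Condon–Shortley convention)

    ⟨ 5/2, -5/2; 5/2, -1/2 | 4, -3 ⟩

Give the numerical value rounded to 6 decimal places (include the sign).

triangle: 1!*4!*4!/10! = 576/3628800
(j±m)!: 0!*5!*2!*3!*1!*7! = 7257600
prefactor² = (2J+1)*Δ*N² = 10368
  k=1: −1/(1!*0!*4!*1!*0!*3!) = -1/144
Σ = -1/144  ⇒  CG² = 10368*(-1/144)² = 1/2
CG = −√(1/2) = -0.707107

-0.707107  (= −√(1/2))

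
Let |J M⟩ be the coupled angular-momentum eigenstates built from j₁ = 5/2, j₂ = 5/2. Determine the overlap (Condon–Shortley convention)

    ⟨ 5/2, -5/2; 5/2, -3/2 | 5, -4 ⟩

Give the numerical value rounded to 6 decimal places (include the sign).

triangle: 0!*5!*5!/11! = 14400/39916800
(j±m)!: 0!*5!*1!*4!*1!*9! = 1045094400
prefactor² = (2J+1)*Δ*N² = 4147200
  k=0: +1/(0!*0!*5!*1!*0!*4!) = 1/2880
Σ = 1/2880  ⇒  CG² = 4147200*1/2880² = 1/2
CG = +√(1/2) = +0.707107

+√(1/2) ≈ +0.707107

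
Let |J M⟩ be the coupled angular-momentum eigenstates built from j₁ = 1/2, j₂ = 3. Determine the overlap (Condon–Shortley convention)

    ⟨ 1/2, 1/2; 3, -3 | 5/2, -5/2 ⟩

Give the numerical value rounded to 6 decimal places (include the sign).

√[6·1!0!5!/7! · 1!0!0!6!0!5!] = √(86400/7)
  +(−1)^0/∏(0,1,0,0,0,5)! = 1/120  (running 1/120)
⟨..|..⟩ = √(86400/7)·(1/120) = +0.925820

+√(6/7) ≈ +0.925820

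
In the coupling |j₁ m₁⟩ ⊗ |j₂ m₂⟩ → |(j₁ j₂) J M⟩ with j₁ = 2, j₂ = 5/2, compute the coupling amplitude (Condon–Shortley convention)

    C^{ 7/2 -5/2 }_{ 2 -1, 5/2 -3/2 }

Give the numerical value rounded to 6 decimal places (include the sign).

+√(1/63) = +0.125988

j₁+j₂−J=1  J+j₁−j₂=3  J−j₁+j₂=4  j₁+j₂+J+1=9
(j₁±m₁, j₂±m₂, J±M) = (1,3,1,4,1,6)
P² = 2304/7
sum k=0..1:
  [0] +1/36 = 1/36
  [1] −1/48 = -1/48
S = 1/144
C² = P²·S² = 1/63 ; C = +0.125988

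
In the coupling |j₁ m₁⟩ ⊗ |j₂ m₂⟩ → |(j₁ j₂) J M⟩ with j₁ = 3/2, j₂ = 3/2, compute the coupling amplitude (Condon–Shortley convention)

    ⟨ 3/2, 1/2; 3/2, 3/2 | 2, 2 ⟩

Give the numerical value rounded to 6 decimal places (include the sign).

√[5·1!2!2!/6! · 2!1!3!0!4!0!] = √(8)
  +(−1)^1/∏(1,0,0,2,2,0)! = -1/4  (running -1/4)
⟨..|..⟩ = √(8)·(-1/4) = -0.707107

-0.707107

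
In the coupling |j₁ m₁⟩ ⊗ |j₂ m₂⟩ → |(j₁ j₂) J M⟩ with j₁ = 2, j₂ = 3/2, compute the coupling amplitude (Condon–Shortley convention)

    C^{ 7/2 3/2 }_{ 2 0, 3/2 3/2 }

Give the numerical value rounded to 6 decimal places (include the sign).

j₁+j₂−J=0  J+j₁−j₂=4  J−j₁+j₂=3  j₁+j₂+J+1=8
(j₁±m₁, j₂±m₂, J±M) = (2,2,3,0,5,2)
P² = 1152/7
sum k=0..0:
  [0] +1/24 = 1/24
S = 1/24
C² = P²·S² = 2/7 ; C = +0.534522

+√(2/7) ≈ +0.534522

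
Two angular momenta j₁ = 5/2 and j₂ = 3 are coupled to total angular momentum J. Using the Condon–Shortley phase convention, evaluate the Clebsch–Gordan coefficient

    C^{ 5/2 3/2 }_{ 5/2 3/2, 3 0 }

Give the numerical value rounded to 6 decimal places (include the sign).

√[6·3!2!3!/9! · 4!1!3!3!4!1!] = √(864/35)
  +(−1)^0/∏(0,3,1,3,1,0)! = 1/36  (running 1/36)
  +(−1)^1/∏(1,2,0,2,2,1)! = -1/8  (running -7/72)
⟨..|..⟩ = √(864/35)·(-7/72) = -0.483046

-0.483046  (= −√(7/30))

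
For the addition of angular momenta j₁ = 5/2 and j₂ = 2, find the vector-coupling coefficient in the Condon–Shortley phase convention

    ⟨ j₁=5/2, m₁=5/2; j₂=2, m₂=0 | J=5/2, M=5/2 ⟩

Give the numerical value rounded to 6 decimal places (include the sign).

j₁+j₂−J=2  J+j₁−j₂=3  J−j₁+j₂=2  j₁+j₂+J+1=8
(j₁±m₁, j₂±m₂, J±M) = (5,0,2,2,5,0)
P² = 1440/7
sum k=0..0:
  [0] +1/24 = 1/24
S = 1/24
C² = P²·S² = 5/14 ; C = +0.597614

+0.597614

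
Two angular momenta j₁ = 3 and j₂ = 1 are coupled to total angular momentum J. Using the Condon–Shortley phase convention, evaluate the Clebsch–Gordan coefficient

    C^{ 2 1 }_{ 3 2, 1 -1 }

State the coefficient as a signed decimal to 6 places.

j₁+j₂−J=2  J+j₁−j₂=4  J−j₁+j₂=0  j₁+j₂+J+1=7
(j₁±m₁, j₂±m₂, J±M) = (5,1,0,2,3,1)
P² = 480/7
sum k=0..0:
  [0] +1/12 = 1/12
S = 1/12
C² = P²·S² = 10/21 ; C = +0.690066

+√(10/21) = +0.690066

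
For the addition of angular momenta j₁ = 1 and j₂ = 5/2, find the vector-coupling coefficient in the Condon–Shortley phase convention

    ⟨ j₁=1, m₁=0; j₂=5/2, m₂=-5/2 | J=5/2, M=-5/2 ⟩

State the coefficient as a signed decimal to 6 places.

+√(5/7) ≈ +0.845154

j₁+j₂−J=1  J+j₁−j₂=1  J−j₁+j₂=4  j₁+j₂+J+1=7
(j₁±m₁, j₂±m₂, J±M) = (1,1,0,5,0,5)
P² = 2880/7
sum k=0..0:
  [0] +1/24 = 1/24
S = 1/24
C² = P²·S² = 5/7 ; C = +0.845154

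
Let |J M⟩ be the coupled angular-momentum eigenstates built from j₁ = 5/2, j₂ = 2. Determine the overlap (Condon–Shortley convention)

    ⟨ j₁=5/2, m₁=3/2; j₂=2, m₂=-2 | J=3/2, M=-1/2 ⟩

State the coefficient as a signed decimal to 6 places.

+√(32/105) = +0.552052

√[4·3!2!1!/7! · 4!1!0!4!1!2!] = √(384/35)
  +(−1)^0/∏(0,3,1,0,1,1)! = 1/6  (running 1/6)
⟨..|..⟩ = √(384/35)·(1/6) = +0.552052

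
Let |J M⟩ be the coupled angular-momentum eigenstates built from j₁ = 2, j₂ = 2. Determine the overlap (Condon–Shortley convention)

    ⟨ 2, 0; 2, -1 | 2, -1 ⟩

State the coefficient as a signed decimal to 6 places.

j₁+j₂−J=2  J+j₁−j₂=2  J−j₁+j₂=2  j₁+j₂+J+1=7
(j₁±m₁, j₂±m₂, J±M) = (2,2,1,3,1,3)
P² = 8/7
sum k=0..1:
  [0] +1/4 = 1/4
  [1] −1/2 = -1/2
S = -1/4
C² = P²·S² = 1/14 ; C = -0.267261

-0.267261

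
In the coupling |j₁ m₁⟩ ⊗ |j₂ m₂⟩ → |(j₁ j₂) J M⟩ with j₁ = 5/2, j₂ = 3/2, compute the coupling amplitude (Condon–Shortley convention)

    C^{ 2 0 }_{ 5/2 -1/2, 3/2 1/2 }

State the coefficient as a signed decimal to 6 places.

-0.267261  (= −√(1/14))

j₁+j₂−J=2  J+j₁−j₂=3  J−j₁+j₂=1  j₁+j₂+J+1=7
(j₁±m₁, j₂±m₂, J±M) = (2,3,2,1,2,2)
P² = 8/7
sum k=1..2:
  [1] −1/2 = -1/2
  [2] +1/4 = 1/4
S = -1/4
C² = P²·S² = 1/14 ; C = -0.267261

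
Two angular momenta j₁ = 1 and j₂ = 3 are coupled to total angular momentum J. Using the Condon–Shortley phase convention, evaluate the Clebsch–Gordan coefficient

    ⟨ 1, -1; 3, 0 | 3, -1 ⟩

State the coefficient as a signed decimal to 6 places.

-0.707107  (= −√(1/2))

j₁+j₂−J=1  J+j₁−j₂=1  J−j₁+j₂=5  j₁+j₂+J+1=8
(j₁±m₁, j₂±m₂, J±M) = (0,2,3,3,2,4)
P² = 72
sum k=1..1:
  [1] −1/12 = -1/12
S = -1/12
C² = P²·S² = 1/2 ; C = -0.707107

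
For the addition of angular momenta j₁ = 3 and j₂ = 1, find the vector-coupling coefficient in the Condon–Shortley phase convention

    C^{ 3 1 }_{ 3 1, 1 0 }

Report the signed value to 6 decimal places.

triangle: 1!·5!·1!/8! = 120/40320
(j±m)!: 4!·2!·1!·1!·4!·2! = 2304
prefactor² = (2J+1)·Δ·N² = 48
  k=0: +1/(0!·1!·2!·1!·3!·0!) = 1/12
  k=1: −1/(1!·0!·1!·0!·4!·1!) = -1/24
Σ = 1/24  ⇒  CG² = 48·1/24² = 1/12
CG = +√(1/12) = +0.288675

+0.288675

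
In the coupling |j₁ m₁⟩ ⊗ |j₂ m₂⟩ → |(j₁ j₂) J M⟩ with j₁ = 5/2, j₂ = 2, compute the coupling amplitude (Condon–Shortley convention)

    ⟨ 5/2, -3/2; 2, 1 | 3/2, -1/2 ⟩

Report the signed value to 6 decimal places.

√[4·3!2!1!/7! · 1!4!3!1!1!2!] = √(96/35)
  +(−1)^2/∏(2,1,2,1,0,0)! = 1/4  (running 1/4)
  +(−1)^3/∏(3,0,1,0,1,1)! = -1/6  (running 1/12)
⟨..|..⟩ = √(96/35)·(1/12) = +0.138013

+0.138013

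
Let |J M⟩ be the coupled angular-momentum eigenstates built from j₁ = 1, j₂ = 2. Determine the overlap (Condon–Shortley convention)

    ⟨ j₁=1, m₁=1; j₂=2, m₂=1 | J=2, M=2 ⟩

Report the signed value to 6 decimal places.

√[5·1!1!3!/6! · 2!0!3!1!4!0!] = √(12)
  +(−1)^0/∏(0,1,0,3,1,0)! = 1/6  (running 1/6)
⟨..|..⟩ = √(12)·(1/6) = +0.577350

+0.577350  (= +√(1/3))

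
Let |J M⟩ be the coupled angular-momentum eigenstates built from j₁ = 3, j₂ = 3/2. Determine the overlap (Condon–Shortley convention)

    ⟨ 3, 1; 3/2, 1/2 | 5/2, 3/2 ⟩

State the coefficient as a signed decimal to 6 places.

√[6·2!4!1!/8! · 4!2!2!1!4!1!] = √(576/35)
  +(−1)^1/∏(1,1,1,1,3,0)! = -1/6  (running -1/6)
  +(−1)^2/∏(2,0,0,0,4,1)! = 1/48  (running -7/48)
⟨..|..⟩ = √(576/35)·(-7/48) = -0.591608

−√(7/20) = -0.591608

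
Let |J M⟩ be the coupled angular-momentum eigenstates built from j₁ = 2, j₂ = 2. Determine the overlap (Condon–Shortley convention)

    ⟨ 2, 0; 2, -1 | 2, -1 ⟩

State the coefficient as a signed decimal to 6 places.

-0.267261

√[5·2!2!2!/7! · 2!2!1!3!1!3!] = √(8/7)
  +(−1)^0/∏(0,2,2,1,0,1)! = 1/4  (running 1/4)
  +(−1)^1/∏(1,1,1,0,1,2)! = -1/2  (running -1/4)
⟨..|..⟩ = √(8/7)·(-1/4) = -0.267261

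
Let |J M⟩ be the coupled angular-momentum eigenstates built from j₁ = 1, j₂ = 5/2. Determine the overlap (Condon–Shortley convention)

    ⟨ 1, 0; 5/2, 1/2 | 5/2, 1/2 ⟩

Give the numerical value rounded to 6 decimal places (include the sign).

−√(1/35) ≈ -0.169031

j₁+j₂−J=1  J+j₁−j₂=1  J−j₁+j₂=4  j₁+j₂+J+1=7
(j₁±m₁, j₂±m₂, J±M) = (1,1,3,2,3,2)
P² = 144/35
sum k=0..1:
  [0] +1/6 = 1/6
  [1] −1/4 = -1/4
S = -1/12
C² = P²·S² = 1/35 ; C = -0.169031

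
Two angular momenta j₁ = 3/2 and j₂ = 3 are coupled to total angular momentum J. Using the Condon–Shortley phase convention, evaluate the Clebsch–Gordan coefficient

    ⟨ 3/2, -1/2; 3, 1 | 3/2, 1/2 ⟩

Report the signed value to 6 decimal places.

√[4·3!0!3!/7! · 1!2!4!2!2!1!] = √(192/35)
  +(−1)^2/∏(2,1,0,2,0,1)! = 1/4  (running 1/4)
⟨..|..⟩ = √(192/35)·(1/4) = +0.585540

+0.585540  (= +√(12/35))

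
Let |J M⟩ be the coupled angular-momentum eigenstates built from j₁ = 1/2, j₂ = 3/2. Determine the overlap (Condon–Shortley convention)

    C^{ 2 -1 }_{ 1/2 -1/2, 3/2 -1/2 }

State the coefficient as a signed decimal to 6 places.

√[5·0!1!3!/5! · 0!1!1!2!1!3!] = √(3)
  +(−1)^0/∏(0,0,1,1,0,2)! = 1/2  (running 1/2)
⟨..|..⟩ = √(3)·(1/2) = +0.866025

+0.866025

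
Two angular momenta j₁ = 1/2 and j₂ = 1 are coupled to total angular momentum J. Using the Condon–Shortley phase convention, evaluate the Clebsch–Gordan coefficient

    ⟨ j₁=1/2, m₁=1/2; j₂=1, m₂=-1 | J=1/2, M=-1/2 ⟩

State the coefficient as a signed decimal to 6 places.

√[2·1!0!1!/3! · 1!0!0!2!0!1!] = √(2/3)
  +(−1)^0/∏(0,1,0,0,0,1)! = 1  (running 1)
⟨..|..⟩ = √(2/3)·(1) = +0.816497

+√(2/3) = +0.816497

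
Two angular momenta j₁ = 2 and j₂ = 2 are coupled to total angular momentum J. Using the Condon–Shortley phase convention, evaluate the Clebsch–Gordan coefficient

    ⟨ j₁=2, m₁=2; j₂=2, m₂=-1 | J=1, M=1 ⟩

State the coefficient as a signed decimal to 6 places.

+0.447214

triangle: 3!*1!*1!/6! = 6/720
(j±m)!: 4!*0!*1!*3!*2!*0! = 288
prefactor² = (2J+1)*Δ*N² = 36/5
  k=0: +1/(0!*3!*0!*1!*1!*0!) = 1/6
Σ = 1/6  ⇒  CG² = 36/5*1/6² = 1/5
CG = +√(1/5) = +0.447214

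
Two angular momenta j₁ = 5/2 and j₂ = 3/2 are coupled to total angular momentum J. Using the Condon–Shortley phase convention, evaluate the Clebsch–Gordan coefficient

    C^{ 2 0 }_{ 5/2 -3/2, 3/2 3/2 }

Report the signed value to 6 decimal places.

+√(3/7) ≈ +0.654654

triangle: 2!·3!·1!/7! = 12/5040
(j±m)!: 1!·4!·3!·0!·2!·2! = 576
prefactor² = (2J+1)·Δ·N² = 48/7
  k=2: +1/(2!·0!·2!·1!·1!·0!) = 1/4
Σ = 1/4  ⇒  CG² = 48/7·1/4² = 3/7
CG = +√(3/7) = +0.654654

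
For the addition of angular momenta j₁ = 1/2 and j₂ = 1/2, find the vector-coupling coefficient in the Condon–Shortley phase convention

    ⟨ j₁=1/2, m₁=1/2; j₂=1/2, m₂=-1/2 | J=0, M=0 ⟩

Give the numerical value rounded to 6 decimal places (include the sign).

triangle: 1!*0!*0!/2! = 1/2
(j±m)!: 1!*0!*0!*1!*0!*0! = 1
prefactor² = (2J+1)*Δ*N² = 1/2
  k=0: +1/(0!*1!*0!*0!*0!*0!) = 1
Σ = 1  ⇒  CG² = 1/2*1² = 1/2
CG = +√(1/2) = +0.707107

+0.707107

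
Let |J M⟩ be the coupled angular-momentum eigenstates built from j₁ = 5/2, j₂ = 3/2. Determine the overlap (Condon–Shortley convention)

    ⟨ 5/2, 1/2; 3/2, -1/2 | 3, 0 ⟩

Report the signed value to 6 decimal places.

+√(1/5) ≈ +0.447214

√[7·1!4!2!/8! · 3!2!1!2!3!3!] = √(36/5)
  +(−1)^0/∏(0,1,2,1,2,1)! = 1/4  (running 1/4)
  +(−1)^1/∏(1,0,1,0,3,2)! = -1/12  (running 1/6)
⟨..|..⟩ = √(36/5)·(1/6) = +0.447214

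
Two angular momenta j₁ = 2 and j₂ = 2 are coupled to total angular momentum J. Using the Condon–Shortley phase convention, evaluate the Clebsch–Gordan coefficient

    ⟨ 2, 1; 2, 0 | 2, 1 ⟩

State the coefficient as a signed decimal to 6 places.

triangle: 2!*2!*2!/7! = 8/5040
(j±m)!: 3!*1!*2!*2!*3!*1! = 144
prefactor² = (2J+1)*Δ*N² = 8/7
  k=0: +1/(0!*2!*1!*2!*1!*0!) = 1/4
  k=1: −1/(1!*1!*0!*1!*2!*1!) = -1/2
Σ = -1/4  ⇒  CG² = 8/7*(-1/4)² = 1/14
CG = −√(1/14) = -0.267261

-0.267261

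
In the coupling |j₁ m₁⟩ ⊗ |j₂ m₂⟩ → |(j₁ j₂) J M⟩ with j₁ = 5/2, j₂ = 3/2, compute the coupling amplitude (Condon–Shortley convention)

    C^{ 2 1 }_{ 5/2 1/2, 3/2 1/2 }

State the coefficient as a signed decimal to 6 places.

j₁+j₂−J=2  J+j₁−j₂=3  J−j₁+j₂=1  j₁+j₂+J+1=7
(j₁±m₁, j₂±m₂, J±M) = (3,2,2,1,3,1)
P² = 12/7
sum k=1..2:
  [1] −1/2 = -1/2
  [2] +1/12 = 1/12
S = -5/12
C² = P²·S² = 25/84 ; C = -0.545545

−√(25/84) ≈ -0.545545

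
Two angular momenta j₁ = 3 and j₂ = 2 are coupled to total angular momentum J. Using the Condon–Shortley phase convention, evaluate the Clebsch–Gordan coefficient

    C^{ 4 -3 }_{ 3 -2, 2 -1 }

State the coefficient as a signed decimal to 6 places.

-0.223607  (= −√(1/20))

√[9·1!5!3!/10! · 1!5!1!3!1!7!] = √(6480)
  +(−1)^0/∏(0,1,5,1,0,2)! = 1/240  (running 1/240)
  +(−1)^1/∏(1,0,4,0,1,3)! = -1/144  (running -1/360)
⟨..|..⟩ = √(6480)·(-1/360) = -0.223607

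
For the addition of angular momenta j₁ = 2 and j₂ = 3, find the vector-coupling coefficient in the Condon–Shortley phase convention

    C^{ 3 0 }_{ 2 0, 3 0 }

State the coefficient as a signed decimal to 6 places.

−√(4/15) ≈ -0.516398

triangle: 2!·2!·4!/9! = 96/362880
(j±m)!: 2!·2!·3!·3!·3!·3! = 5184
prefactor² = (2J+1)·Δ·N² = 48/5
  k=0: +1/(0!·2!·2!·3!·0!·1!) = 1/24
  k=1: −1/(1!·1!·1!·2!·1!·2!) = -1/4
  k=2: +1/(2!·0!·0!·1!·2!·3!) = 1/24
Σ = -1/6  ⇒  CG² = 48/5·(-1/6)² = 4/15
CG = −√(4/15) = -0.516398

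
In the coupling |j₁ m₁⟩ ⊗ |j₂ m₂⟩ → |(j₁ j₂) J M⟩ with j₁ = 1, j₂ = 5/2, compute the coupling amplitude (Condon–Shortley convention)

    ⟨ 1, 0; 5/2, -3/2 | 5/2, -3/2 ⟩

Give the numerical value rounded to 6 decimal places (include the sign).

+0.507093

j₁+j₂−J=1  J+j₁−j₂=1  J−j₁+j₂=4  j₁+j₂+J+1=7
(j₁±m₁, j₂±m₂, J±M) = (1,1,1,4,1,4)
P² = 576/35
sum k=0..1:
  [0] +1/6 = 1/6
  [1] −1/24 = -1/24
S = 1/8
C² = P²·S² = 9/35 ; C = +0.507093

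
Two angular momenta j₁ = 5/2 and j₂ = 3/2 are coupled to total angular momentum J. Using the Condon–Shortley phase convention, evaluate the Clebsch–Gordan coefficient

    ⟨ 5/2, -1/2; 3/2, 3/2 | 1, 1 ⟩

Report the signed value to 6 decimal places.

j₁+j₂−J=3  J+j₁−j₂=2  J−j₁+j₂=0  j₁+j₂+J+1=6
(j₁±m₁, j₂±m₂, J±M) = (2,3,3,0,2,0)
P² = 36/5
sum k=3..3:
  [3] −1/12 = -1/12
S = -1/12
C² = P²·S² = 1/20 ; C = -0.223607

−√(1/20) ≈ -0.223607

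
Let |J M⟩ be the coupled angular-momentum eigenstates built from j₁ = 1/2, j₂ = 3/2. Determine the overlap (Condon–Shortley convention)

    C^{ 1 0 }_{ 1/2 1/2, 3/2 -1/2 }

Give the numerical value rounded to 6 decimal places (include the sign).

j₁+j₂−J=1  J+j₁−j₂=0  J−j₁+j₂=2  j₁+j₂+J+1=4
(j₁±m₁, j₂±m₂, J±M) = (1,0,1,2,1,1)
P² = 1/2
sum k=0..0:
  [0] +1/1 = 1
S = 1
C² = P²·S² = 1/2 ; C = +0.707107

+0.707107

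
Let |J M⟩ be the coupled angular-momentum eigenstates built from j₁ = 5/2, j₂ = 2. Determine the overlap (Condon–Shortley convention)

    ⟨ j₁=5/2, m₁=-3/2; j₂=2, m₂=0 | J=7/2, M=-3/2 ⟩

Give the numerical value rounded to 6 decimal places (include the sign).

-0.534522

j₁+j₂−J=1  J+j₁−j₂=4  J−j₁+j₂=3  j₁+j₂+J+1=9
(j₁±m₁, j₂±m₂, J±M) = (1,4,2,2,2,5)
P² = 512/7
sum k=0..1:
  [0] +1/48 = 1/48
  [1] −1/12 = -1/12
S = -1/16
C² = P²·S² = 2/7 ; C = -0.534522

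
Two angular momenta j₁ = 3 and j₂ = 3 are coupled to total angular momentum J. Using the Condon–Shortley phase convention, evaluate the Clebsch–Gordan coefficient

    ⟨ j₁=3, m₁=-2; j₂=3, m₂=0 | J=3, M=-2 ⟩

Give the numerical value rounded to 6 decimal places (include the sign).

triangle: 3!×3!×3!/10! = 216/3628800
(j±m)!: 1!×5!×3!×3!×1!×5! = 518400
prefactor² = (2J+1)×Δ×N² = 216
  k=2: +1/(2!×1!×3!×1!×0!×2!) = 1/24
  k=3: −1/(3!×0!×2!×0!×1!×3!) = -1/72
Σ = 1/36  ⇒  CG² = 216×1/36² = 1/6
CG = +√(1/6) = +0.408248

+√(1/6) ≈ +0.408248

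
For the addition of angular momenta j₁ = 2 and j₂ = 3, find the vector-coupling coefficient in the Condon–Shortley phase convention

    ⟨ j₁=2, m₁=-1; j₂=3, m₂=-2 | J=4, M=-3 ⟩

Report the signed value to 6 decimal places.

√[9·1!3!5!/10! · 1!3!1!5!1!7!] = √(6480)
  +(−1)^0/∏(0,1,3,1,0,4)! = 1/144  (running 1/144)
  +(−1)^1/∏(1,0,2,0,1,5)! = -1/240  (running 1/360)
⟨..|..⟩ = √(6480)·(1/360) = +0.223607

+√(1/20) = +0.223607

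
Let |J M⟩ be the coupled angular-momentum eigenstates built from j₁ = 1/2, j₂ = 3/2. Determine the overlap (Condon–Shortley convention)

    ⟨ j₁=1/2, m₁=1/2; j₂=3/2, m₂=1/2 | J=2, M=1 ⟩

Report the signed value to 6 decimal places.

+√(3/4) = +0.866025

√[5·0!1!3!/5! · 1!0!2!1!3!1!] = √(3)
  +(−1)^0/∏(0,0,0,2,1,1)! = 1/2  (running 1/2)
⟨..|..⟩ = √(3)·(1/2) = +0.866025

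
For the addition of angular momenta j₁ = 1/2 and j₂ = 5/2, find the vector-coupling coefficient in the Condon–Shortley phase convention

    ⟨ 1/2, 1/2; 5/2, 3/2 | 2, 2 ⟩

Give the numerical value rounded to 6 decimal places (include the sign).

+√(1/6) = +0.408248

triangle: 1!*0!*4!/6! = 24/720
(j±m)!: 1!*0!*4!*1!*4!*0! = 576
prefactor² = (2J+1)*Δ*N² = 96
  k=0: +1/(0!*1!*0!*4!*0!*0!) = 1/24
Σ = 1/24  ⇒  CG² = 96*1/24² = 1/6
CG = +√(1/6) = +0.408248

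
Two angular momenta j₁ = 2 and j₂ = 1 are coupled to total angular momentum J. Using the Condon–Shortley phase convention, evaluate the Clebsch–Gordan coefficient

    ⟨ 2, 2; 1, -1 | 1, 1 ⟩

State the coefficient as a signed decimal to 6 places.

+√(3/5) ≈ +0.774597

j₁+j₂−J=2  J+j₁−j₂=2  J−j₁+j₂=0  j₁+j₂+J+1=5
(j₁±m₁, j₂±m₂, J±M) = (4,0,0,2,2,0)
P² = 48/5
sum k=0..0:
  [0] +1/4 = 1/4
S = 1/4
C² = P²·S² = 3/5 ; C = +0.774597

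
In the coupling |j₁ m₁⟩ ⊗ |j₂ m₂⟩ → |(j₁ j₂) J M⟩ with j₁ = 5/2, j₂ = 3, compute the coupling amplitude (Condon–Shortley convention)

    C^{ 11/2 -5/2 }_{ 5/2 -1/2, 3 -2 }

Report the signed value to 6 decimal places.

+0.603023  (= +√(4/11))

√[12·0!5!6!/12! · 2!3!1!5!3!8!] = √(8294400/11)
  +(−1)^0/∏(0,0,3,1,2,5)! = 1/1440  (running 1/1440)
⟨..|..⟩ = √(8294400/11)·(1/1440) = +0.603023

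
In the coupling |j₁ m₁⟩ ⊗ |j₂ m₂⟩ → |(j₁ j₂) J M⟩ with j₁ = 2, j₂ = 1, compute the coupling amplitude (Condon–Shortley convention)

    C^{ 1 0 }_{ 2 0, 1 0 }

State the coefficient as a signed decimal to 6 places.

triangle: 2!*2!*0!/5! = 4/120
(j±m)!: 2!*2!*1!*1!*1!*1! = 4
prefactor² = (2J+1)*Δ*N² = 2/5
  k=1: −1/(1!*1!*1!*0!*1!*0!) = -1
Σ = -1  ⇒  CG² = 2/5*(-1)² = 2/5
CG = −√(2/5) = -0.632456

-0.632456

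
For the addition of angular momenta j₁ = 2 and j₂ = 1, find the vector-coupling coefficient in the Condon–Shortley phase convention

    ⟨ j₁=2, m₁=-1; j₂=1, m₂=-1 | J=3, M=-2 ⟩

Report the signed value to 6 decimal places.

j₁+j₂−J=0  J+j₁−j₂=4  J−j₁+j₂=2  j₁+j₂+J+1=7
(j₁±m₁, j₂±m₂, J±M) = (1,3,0,2,1,5)
P² = 96
sum k=0..0:
  [0] +1/12 = 1/12
S = 1/12
C² = P²·S² = 2/3 ; C = +0.816497

+√(2/3) = +0.816497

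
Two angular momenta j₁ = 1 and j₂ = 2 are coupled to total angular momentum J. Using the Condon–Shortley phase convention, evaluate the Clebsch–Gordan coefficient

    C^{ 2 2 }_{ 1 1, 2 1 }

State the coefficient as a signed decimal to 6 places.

+0.577350  (= +√(1/3))

j₁+j₂−J=1  J+j₁−j₂=1  J−j₁+j₂=3  j₁+j₂+J+1=6
(j₁±m₁, j₂±m₂, J±M) = (2,0,3,1,4,0)
P² = 12
sum k=0..0:
  [0] +1/6 = 1/6
S = 1/6
C² = P²·S² = 1/3 ; C = +0.577350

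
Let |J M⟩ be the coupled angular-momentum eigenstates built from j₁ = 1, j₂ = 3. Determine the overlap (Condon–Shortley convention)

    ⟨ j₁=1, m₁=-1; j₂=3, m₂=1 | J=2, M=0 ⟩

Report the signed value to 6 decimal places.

+√(2/7) ≈ +0.534522

√[5·2!0!4!/7! · 0!2!4!2!2!2!] = √(128/7)
  +(−1)^2/∏(2,0,0,2,0,2)! = 1/8  (running 1/8)
⟨..|..⟩ = √(128/7)·(1/8) = +0.534522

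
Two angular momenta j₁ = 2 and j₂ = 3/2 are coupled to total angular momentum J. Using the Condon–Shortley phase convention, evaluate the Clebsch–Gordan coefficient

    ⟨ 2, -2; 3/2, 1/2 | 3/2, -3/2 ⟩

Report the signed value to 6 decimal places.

+0.632456

j₁+j₂−J=2  J+j₁−j₂=2  J−j₁+j₂=1  j₁+j₂+J+1=6
(j₁±m₁, j₂±m₂, J±M) = (0,4,2,1,0,3)
P² = 32/5
sum k=2..2:
  [2] +1/4 = 1/4
S = 1/4
C² = P²·S² = 2/5 ; C = +0.632456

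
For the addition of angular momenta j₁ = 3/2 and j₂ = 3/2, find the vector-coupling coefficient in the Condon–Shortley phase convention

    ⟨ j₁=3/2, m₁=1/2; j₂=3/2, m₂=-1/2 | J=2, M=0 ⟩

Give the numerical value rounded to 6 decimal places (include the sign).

+0.500000

√[5·1!2!2!/6! · 2!1!1!2!2!2!] = √(4/9)
  +(−1)^0/∏(0,1,1,1,1,1)! = 1  (running 1)
  +(−1)^1/∏(1,0,0,0,2,2)! = -1/4  (running 3/4)
⟨..|..⟩ = √(4/9)·(3/4) = +0.500000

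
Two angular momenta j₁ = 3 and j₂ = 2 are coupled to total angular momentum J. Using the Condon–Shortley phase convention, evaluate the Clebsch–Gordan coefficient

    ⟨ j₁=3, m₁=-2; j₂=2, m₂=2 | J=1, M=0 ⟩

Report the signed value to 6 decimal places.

j₁+j₂−J=4  J+j₁−j₂=2  J−j₁+j₂=0  j₁+j₂+J+1=7
(j₁±m₁, j₂±m₂, J±M) = (1,5,4,0,1,1)
P² = 576/7
sum k=4..4:
  [4] +1/24 = 1/24
S = 1/24
C² = P²·S² = 1/7 ; C = +0.377964

+0.377964  (= +√(1/7))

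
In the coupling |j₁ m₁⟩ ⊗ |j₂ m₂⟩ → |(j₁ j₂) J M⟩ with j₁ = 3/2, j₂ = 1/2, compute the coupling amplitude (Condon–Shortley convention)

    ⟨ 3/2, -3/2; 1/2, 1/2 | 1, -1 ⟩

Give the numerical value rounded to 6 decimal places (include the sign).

−√(3/4) = -0.866025

j₁+j₂−J=1  J+j₁−j₂=2  J−j₁+j₂=0  j₁+j₂+J+1=4
(j₁±m₁, j₂±m₂, J±M) = (0,3,1,0,0,2)
P² = 3
sum k=1..1:
  [1] −1/2 = -1/2
S = -1/2
C² = P²·S² = 3/4 ; C = -0.866025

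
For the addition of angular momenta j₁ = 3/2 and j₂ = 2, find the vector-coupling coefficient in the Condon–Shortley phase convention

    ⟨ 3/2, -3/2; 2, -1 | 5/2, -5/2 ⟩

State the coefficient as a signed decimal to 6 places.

triangle: 1!·2!·3!/7! = 12/5040
(j±m)!: 0!·3!·1!·3!·0!·5! = 4320
prefactor² = (2J+1)·Δ·N² = 432/7
  k=1: −1/(1!·0!·2!·0!·0!·3!) = -1/12
Σ = -1/12  ⇒  CG² = 432/7·(-1/12)² = 3/7
CG = −√(3/7) = -0.654654

-0.654654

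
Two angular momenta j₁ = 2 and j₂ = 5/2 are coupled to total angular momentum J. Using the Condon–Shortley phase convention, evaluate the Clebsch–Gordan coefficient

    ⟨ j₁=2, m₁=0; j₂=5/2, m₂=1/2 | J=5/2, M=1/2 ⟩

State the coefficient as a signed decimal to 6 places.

-0.478091

triangle: 2!*2!*3!/8! = 24/40320
(j±m)!: 2!*2!*3!*2!*3!*2! = 576
prefactor² = (2J+1)*Δ*N² = 72/35
  k=0: +1/(0!*2!*2!*3!*0!*0!) = 1/24
  k=1: −1/(1!*1!*1!*2!*1!*1!) = -1/2
  k=2: +1/(2!*0!*0!*1!*2!*2!) = 1/8
Σ = -1/3  ⇒  CG² = 72/35*(-1/3)² = 8/35
CG = −√(8/35) = -0.478091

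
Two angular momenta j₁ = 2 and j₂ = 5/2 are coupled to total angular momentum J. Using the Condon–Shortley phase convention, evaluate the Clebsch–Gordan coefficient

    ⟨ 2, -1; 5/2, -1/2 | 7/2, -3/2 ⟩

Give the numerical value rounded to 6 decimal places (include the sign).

j₁+j₂−J=1  J+j₁−j₂=3  J−j₁+j₂=4  j₁+j₂+J+1=9
(j₁±m₁, j₂±m₂, J±M) = (1,3,2,3,2,5)
P² = 384/7
sum k=0..1:
  [0] +1/24 = 1/24
  [1] −1/12 = -1/12
S = -1/24
C² = P²·S² = 2/21 ; C = -0.308607

-0.308607  (= −√(2/21))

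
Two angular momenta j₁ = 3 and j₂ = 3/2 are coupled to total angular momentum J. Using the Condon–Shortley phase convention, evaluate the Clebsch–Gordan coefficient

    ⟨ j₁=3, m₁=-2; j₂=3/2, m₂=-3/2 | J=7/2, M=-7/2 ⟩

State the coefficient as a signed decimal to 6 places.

+0.577350  (= +√(1/3))

√[8·1!5!2!/9! · 1!5!0!3!0!7!] = √(19200)
  +(−1)^0/∏(0,1,5,0,0,2)! = 1/240  (running 1/240)
⟨..|..⟩ = √(19200)·(1/240) = +0.577350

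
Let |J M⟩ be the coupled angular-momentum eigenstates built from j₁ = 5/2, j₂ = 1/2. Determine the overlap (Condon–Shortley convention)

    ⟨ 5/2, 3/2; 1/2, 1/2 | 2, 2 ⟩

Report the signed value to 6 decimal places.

-0.408248  (= −√(1/6))

j₁+j₂−J=1  J+j₁−j₂=4  J−j₁+j₂=0  j₁+j₂+J+1=6
(j₁±m₁, j₂±m₂, J±M) = (4,1,1,0,4,0)
P² = 96
sum k=1..1:
  [1] −1/24 = -1/24
S = -1/24
C² = P²·S² = 1/6 ; C = -0.408248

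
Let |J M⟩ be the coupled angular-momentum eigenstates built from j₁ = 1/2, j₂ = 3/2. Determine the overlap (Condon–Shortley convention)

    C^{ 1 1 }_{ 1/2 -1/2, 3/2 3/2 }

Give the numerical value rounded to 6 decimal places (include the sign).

−√(3/4) ≈ -0.866025

j₁+j₂−J=1  J+j₁−j₂=0  J−j₁+j₂=2  j₁+j₂+J+1=4
(j₁±m₁, j₂±m₂, J±M) = (0,1,3,0,2,0)
P² = 3
sum k=1..1:
  [1] −1/2 = -1/2
S = -1/2
C² = P²·S² = 3/4 ; C = -0.866025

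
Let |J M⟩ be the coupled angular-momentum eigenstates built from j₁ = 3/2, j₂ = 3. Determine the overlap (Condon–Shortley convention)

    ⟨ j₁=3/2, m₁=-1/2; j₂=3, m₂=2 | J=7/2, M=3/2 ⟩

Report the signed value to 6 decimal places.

-0.654654  (= −√(3/7))

√[8·1!2!5!/9! · 1!2!5!1!5!2!] = √(6400/21)
  +(−1)^0/∏(0,1,2,5,0,0)! = 1/240  (running 1/240)
  +(−1)^1/∏(1,0,1,4,1,1)! = -1/24  (running -3/80)
⟨..|..⟩ = √(6400/21)·(-3/80) = -0.654654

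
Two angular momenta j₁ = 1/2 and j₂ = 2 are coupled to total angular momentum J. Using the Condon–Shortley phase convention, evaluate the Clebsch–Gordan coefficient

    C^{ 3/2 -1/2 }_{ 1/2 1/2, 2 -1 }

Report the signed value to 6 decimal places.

+0.774597

triangle: 1!*0!*3!/5! = 6/120
(j±m)!: 1!*0!*1!*3!*1!*2! = 12
prefactor² = (2J+1)*Δ*N² = 12/5
  k=0: +1/(0!*1!*0!*1!*0!*2!) = 1/2
Σ = 1/2  ⇒  CG² = 12/5*1/2² = 3/5
CG = +√(3/5) = +0.774597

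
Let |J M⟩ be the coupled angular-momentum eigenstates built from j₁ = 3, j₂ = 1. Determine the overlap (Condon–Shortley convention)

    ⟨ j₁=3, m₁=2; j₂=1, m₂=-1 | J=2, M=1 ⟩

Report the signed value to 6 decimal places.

triangle: 2!×4!×0!/7! = 48/5040
(j±m)!: 5!×1!×0!×2!×3!×1! = 1440
prefactor² = (2J+1)×Δ×N² = 480/7
  k=0: +1/(0!×2!×1!×0!×3!×0!) = 1/12
Σ = 1/12  ⇒  CG² = 480/7×1/12² = 10/21
CG = +√(10/21) = +0.690066

+0.690066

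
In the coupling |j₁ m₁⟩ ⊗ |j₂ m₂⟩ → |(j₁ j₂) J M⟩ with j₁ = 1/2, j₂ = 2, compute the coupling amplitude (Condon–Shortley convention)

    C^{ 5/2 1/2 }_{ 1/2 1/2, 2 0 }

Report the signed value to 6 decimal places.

triangle: 0!·1!·4!/6! = 24/720
(j±m)!: 1!·0!·2!·2!·3!·2! = 48
prefactor² = (2J+1)·Δ·N² = 48/5
  k=0: +1/(0!·0!·0!·2!·1!·2!) = 1/4
Σ = 1/4  ⇒  CG² = 48/5·1/4² = 3/5
CG = +√(3/5) = +0.774597

+√(3/5) = +0.774597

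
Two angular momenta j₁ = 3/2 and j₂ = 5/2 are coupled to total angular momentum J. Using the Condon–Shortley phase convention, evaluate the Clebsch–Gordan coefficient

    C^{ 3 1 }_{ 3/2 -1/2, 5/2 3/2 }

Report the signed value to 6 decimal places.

triangle: 1!*2!*4!/8! = 48/40320
(j±m)!: 1!*2!*4!*1!*4!*2! = 2304
prefactor² = (2J+1)*Δ*N² = 96/5
  k=0: +1/(0!*1!*2!*4!*0!*0!) = 1/48
  k=1: −1/(1!*0!*1!*3!*1!*1!) = -1/6
Σ = -7/48  ⇒  CG² = 96/5*(-7/48)² = 49/120
CG = −√(49/120) = -0.639010

−√(49/120) = -0.639010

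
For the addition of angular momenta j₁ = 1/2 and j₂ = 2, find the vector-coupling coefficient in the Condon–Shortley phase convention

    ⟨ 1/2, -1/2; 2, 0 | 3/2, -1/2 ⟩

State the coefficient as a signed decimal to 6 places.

triangle: 1!*0!*3!/5! = 6/120
(j±m)!: 0!*1!*2!*2!*1!*2! = 8
prefactor² = (2J+1)*Δ*N² = 8/5
  k=1: −1/(1!*0!*0!*1!*0!*2!) = -1/2
Σ = -1/2  ⇒  CG² = 8/5*(-1/2)² = 2/5
CG = −√(2/5) = -0.632456

−√(2/5) ≈ -0.632456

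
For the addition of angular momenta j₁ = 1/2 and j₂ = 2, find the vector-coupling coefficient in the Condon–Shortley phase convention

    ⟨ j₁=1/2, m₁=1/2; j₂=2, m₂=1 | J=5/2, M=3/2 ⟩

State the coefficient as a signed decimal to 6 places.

√[6·0!1!4!/6! · 1!0!3!1!4!1!] = √(144/5)
  +(−1)^0/∏(0,0,0,3,1,1)! = 1/6  (running 1/6)
⟨..|..⟩ = √(144/5)·(1/6) = +0.894427

+0.894427  (= +√(4/5))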